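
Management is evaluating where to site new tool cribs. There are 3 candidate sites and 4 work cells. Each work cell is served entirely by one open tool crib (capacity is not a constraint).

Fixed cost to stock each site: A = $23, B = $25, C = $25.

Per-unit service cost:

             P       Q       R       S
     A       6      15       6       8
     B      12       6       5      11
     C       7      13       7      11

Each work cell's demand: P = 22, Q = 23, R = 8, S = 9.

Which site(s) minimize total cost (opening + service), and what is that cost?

Open A and B; minimum total cost 430.

For any fixed open set, each work cell goes to its cheapest open site; total = fixed + service.
{A, B}: P→A 6·22=132, Q→B 6·23=138, R→B 5·8=40, S→A 8·9=72. Service 382; fixed 48; total 430.
{A, B, C}: P→A 6·22=132, Q→B 6·23=138, R→B 5·8=40, S→A 8·9=72. Service 382; fixed 73; total 455.
{B, C}: service 431 + fixed 50 = 481
{A}: P→A 6·22=132, Q→A 15·23=345, R→A 6·8=48, S→A 8·9=72. Service 597; fixed 23; total 620.
No other subset beats 430.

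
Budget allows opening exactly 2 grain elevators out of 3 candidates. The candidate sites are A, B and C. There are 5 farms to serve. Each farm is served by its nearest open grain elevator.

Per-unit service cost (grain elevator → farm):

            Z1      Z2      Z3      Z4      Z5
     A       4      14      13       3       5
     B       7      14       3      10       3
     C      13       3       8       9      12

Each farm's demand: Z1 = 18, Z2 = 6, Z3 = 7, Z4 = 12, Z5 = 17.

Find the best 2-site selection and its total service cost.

Choose A and B; total service cost 264.

With exactly 2 open, each farm uses its cheapest among the chosen.
{A, B}: Z1→A 4·18=72, Z2→A 14·6=84, Z3→B 3·7=21, Z4→A 3·12=36, Z5→B 3·17=51. Service cost 264.
{A, C}: service cost 267
{B, C}: service cost 324
Among all 3 size-2 choices, {A, B} is lowest.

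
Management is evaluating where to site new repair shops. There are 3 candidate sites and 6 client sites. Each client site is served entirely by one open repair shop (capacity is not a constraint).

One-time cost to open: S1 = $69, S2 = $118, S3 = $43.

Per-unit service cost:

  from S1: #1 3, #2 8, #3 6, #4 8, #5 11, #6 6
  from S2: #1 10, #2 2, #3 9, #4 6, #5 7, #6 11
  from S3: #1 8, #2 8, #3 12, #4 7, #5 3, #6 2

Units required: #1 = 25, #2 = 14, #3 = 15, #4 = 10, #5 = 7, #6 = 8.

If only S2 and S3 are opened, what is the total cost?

Total cost: 621

Each client site is assigned to its cheapest site among the open ones.
{S2, S3}: #1→S3 8·25=200, #2→S2 2·14=28, #3→S2 9·15=135, #4→S2 6·10=60, #5→S3 3·7=21, #6→S3 2·8=16. Service 460; fixed 161; total 621.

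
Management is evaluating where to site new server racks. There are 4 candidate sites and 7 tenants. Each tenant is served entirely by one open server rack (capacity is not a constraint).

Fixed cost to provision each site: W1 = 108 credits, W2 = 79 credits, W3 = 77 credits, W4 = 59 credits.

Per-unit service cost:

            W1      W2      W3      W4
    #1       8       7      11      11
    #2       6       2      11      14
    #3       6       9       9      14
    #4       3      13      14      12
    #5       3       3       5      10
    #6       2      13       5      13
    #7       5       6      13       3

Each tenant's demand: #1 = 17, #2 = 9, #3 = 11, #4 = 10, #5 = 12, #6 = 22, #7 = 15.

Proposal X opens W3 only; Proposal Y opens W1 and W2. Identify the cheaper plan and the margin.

Proposal X: {W3}: #1→W3 11·17=187, #2→W3 11·9=99, #3→W3 9·11=99, #4→W3 14·10=140, #5→W3 5·12=60, #6→W3 5·22=110, #7→W3 13·15=195. Service 890; fixed 77; total 967.
Proposal Y: {W1, W2}: #1→W2 7·17=119, #2→W2 2·9=18, #3→W1 6·11=66, #4→W1 3·10=30, #5→W1 3·12=36, #6→W1 2·22=44, #7→W1 5·15=75. Service 388; fixed 187; total 575.
Difference: |967 − 575| = 392.

Proposal Y is cheaper by 392.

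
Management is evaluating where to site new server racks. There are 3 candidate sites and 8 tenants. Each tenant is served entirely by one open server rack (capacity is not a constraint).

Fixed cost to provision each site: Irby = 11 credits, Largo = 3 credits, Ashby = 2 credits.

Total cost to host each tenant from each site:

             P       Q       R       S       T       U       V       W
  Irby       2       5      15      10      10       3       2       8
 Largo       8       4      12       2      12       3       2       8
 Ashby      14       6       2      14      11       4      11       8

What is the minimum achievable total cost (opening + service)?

Minimum total cost: 45

For any fixed open set, each tenant goes to its cheapest open site; total = fixed + service.
{Largo, Ashby}: P→Largo 8, Q→Largo 4, R→Ashby 2, S→Largo 2, T→Ashby 11, U→Largo 3, V→Largo 2, W→Largo 8. Service 40; fixed 5; total 45.
{Irby, Largo, Ashby}: P→Irby 2, Q→Largo 4, R→Ashby 2, S→Largo 2, T→Irby 10, U→Irby 3, V→Irby 2, W→Irby 8. Service 33; fixed 16; total 49.
{Largo}: service 51 + fixed 3 = 54
{Ashby}: P→Ashby 14, Q→Ashby 6, R→Ashby 2, S→Ashby 14, T→Ashby 11, U→Ashby 4, V→Ashby 11, W→Ashby 8. Service 70; fixed 2; total 72.
No other subset beats 45.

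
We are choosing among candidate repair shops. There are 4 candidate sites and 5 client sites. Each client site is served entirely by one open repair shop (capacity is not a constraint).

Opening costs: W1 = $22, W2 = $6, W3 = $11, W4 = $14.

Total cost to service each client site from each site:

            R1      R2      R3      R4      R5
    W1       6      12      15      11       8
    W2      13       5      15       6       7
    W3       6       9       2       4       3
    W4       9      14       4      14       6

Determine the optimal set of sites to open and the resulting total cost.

Open W3 only; minimum total cost 35.

For any fixed open set, each client site goes to its cheapest open site; total = fixed + service.
{W3}: R1→W3 6, R2→W3 9, R3→W3 2, R4→W3 4, R5→W3 3. Service 24; fixed 11; total 35.
{W2, W3}: service 20 + fixed 17 = 37
{W3, W4}: service 24 + fixed 25 = 49
{W1, W2, W3, W4}: service 20 + fixed 53 = 73
(All 15 nonempty subsets were checked; W3 only is lowest.)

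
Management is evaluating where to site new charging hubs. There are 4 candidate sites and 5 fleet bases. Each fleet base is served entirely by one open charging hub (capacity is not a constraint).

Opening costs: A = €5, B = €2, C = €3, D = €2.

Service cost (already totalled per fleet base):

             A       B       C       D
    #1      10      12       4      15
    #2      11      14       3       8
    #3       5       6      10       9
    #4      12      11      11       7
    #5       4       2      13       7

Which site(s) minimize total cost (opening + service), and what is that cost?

For any fixed open set, each fleet base goes to its cheapest open site; total = fixed + service.
{B, C, D}: #1→C 4, #2→C 3, #3→B 6, #4→D 7, #5→B 2. Service 22; fixed 7; total 29.
{B, C}: service 26 + fixed 5 = 31
{A, B, C, D}: service 21 + fixed 12 = 33
{B}: service 45 + fixed 2 = 47
No other subset beats 29.

Open B, C and D; minimum total cost 29.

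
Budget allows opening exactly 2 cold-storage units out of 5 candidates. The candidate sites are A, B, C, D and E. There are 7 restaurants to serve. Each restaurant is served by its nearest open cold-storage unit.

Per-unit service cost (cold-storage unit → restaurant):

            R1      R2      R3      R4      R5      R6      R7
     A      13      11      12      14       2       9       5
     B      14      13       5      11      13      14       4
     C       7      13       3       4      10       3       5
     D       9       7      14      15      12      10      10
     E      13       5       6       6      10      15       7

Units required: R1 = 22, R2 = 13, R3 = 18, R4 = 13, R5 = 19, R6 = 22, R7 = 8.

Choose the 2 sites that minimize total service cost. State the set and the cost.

Choose A and C; total service cost 547.

With exactly 2 open, each restaurant uses its cheapest among the chosen.
{A, C}: R1→C 7·22=154, R2→A 11·13=143, R3→C 3·18=54, R4→C 4·13=52, R5→A 2·19=38, R6→C 3·22=66, R7→A 5·8=40. Service cost 547.
{C, E}: service cost 621
{C, D}: service cost 647
Among all 10 size-2 choices, {A, C} is lowest.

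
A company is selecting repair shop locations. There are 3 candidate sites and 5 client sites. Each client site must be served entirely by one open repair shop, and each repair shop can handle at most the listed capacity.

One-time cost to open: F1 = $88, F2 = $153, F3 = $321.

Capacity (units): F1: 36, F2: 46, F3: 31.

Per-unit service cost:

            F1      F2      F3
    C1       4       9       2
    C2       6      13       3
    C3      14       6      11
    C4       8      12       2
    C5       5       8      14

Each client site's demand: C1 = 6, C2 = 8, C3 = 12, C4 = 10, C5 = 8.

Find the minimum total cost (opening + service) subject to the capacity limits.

Open {F1, F2}: C1→F1 4·6=24, C2→F1 6·8=48, C3→F2 6·12=72, C4→F1 8·10=80, C5→F1 5·8=40.
Loads: F1 carries 32/36, F2 carries 12/46. Service 264; fixed 241; total 505.
Next best feasible plan costs 529.

Minimum total cost: 505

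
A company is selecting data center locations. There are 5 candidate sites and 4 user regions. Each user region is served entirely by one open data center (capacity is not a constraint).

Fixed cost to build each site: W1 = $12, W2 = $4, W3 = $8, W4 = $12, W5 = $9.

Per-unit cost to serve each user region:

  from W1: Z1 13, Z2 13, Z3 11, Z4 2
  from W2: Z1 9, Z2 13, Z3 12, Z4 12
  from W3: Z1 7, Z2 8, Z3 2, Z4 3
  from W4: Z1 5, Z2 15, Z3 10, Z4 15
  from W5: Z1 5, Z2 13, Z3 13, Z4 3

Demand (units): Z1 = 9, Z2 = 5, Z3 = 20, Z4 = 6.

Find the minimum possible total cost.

For any fixed open set, each user region goes to its cheapest open site; total = fixed + service.
{W3, W5}: Z1→W5 5·9=45, Z2→W3 8·5=40, Z3→W3 2·20=40, Z4→W3 3·6=18. Service 143; fixed 17; total 160.
{W3, W4}: Z1→W4 5·9=45, Z2→W3 8·5=40, Z3→W3 2·20=40, Z4→W3 3·6=18. Service 143; fixed 20; total 163.
{W2, W3, W5}: service 143 + fixed 21 = 164
{W1, W2, W3, W4, W5}: service 137 + fixed 45 = 182
No other subset beats 160.

Minimum total cost: 160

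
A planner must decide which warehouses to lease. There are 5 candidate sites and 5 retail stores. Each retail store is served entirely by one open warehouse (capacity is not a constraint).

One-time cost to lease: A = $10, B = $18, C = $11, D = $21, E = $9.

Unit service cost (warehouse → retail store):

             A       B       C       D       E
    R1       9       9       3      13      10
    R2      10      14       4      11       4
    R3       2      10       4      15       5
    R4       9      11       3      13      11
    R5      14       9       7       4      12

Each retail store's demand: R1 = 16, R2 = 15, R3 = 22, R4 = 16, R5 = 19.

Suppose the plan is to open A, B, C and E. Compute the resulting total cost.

Total cost: 381

Each retail store is assigned to its cheapest site among the open ones.
{A, B, C, E}: R1→C 3·16=48, R2→C 4·15=60, R3→A 2·22=44, R4→C 3·16=48, R5→C 7·19=133. Service 333; fixed 48; total 381.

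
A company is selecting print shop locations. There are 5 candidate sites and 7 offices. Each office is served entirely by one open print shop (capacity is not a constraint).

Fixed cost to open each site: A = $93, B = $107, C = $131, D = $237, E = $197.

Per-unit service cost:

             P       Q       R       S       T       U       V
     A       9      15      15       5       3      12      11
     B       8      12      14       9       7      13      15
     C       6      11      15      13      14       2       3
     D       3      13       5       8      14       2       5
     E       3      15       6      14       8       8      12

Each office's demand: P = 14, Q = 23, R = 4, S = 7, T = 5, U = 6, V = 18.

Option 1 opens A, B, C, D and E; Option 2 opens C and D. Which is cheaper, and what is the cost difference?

Option 2 is cheaper by 321.

Option 1: {A, B, C, D, E}: P→D 3·14=42, Q→C 11·23=253, R→D 5·4=20, S→A 5·7=35, T→A 3·5=15, U→C 2·6=12, V→C 3·18=54. Service 431; fixed 765; total 1196.
Option 2: {C, D}: P→D 3·14=42, Q→C 11·23=253, R→D 5·4=20, S→D 8·7=56, T→C 14·5=70, U→C 2·6=12, V→C 3·18=54. Service 507; fixed 368; total 875.
Difference: |1196 − 875| = 321.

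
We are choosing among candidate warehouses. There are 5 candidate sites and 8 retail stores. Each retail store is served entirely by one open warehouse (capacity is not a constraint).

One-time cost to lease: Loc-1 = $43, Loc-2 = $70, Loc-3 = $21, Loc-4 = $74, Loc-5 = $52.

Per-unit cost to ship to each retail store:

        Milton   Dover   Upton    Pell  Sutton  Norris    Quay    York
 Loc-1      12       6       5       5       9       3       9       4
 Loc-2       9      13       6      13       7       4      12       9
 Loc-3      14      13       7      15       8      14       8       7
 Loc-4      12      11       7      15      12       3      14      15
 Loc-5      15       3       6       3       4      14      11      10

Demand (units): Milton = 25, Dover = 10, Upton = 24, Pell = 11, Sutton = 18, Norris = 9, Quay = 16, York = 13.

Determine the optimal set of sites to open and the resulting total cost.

Open Loc-1, Loc-2 and Loc-5; minimum total cost 868.

For any fixed open set, each retail store goes to its cheapest open site; total = fixed + service.
{Loc-1, Loc-2, Loc-5}: Milton→Loc-2 9·25=225, Dover→Loc-5 3·10=30, Upton→Loc-1 5·24=120, Pell→Loc-5 3·11=33, Sutton→Loc-5 4·18=72, Norris→Loc-1 3·9=27, Quay→Loc-1 9·16=144, York→Loc-1 4·13=52. Service 703; fixed 165; total 868.
{Loc-1, Loc-2, Loc-3, Loc-5}: service 687 + fixed 186 = 873
{Loc-1, Loc-5}: Milton→Loc-1 12·25=300, Dover→Loc-5 3·10=30, Upton→Loc-1 5·24=120, Pell→Loc-5 3·11=33, Sutton→Loc-5 4·18=72, Norris→Loc-1 3·9=27, Quay→Loc-1 9·16=144, York→Loc-1 4·13=52. Service 778; fixed 95; total 873.
{Loc-1, Loc-2, Loc-3, Loc-4, Loc-5}: service 687 + fixed 260 = 947
No other subset beats 868.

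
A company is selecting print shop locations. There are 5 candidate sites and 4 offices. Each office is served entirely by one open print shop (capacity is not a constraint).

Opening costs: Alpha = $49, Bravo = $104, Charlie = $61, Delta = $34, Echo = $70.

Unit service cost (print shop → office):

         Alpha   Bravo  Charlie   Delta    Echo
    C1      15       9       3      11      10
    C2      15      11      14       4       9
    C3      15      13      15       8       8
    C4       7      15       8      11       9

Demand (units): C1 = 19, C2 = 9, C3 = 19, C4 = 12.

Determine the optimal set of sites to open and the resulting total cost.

Open Charlie and Delta; minimum total cost 436.

For any fixed open set, each office goes to its cheapest open site; total = fixed + service.
{Charlie, Delta}: C1→Charlie 3·19=57, C2→Delta 4·9=36, C3→Delta 8·19=152, C4→Charlie 8·12=96. Service 341; fixed 95; total 436.
{Alpha, Charlie, Delta}: C1→Charlie 3·19=57, C2→Delta 4·9=36, C3→Delta 8·19=152, C4→Alpha 7·12=84. Service 329; fixed 144; total 473.
{Charlie, Delta, Echo}: service 341 + fixed 165 = 506
{Alpha, Bravo, Charlie, Delta, Echo}: C1→Charlie 3·19=57, C2→Delta 4·9=36, C3→Delta 8·19=152, C4→Alpha 7·12=84. Service 329; fixed 318; total 647.
No other subset beats 436.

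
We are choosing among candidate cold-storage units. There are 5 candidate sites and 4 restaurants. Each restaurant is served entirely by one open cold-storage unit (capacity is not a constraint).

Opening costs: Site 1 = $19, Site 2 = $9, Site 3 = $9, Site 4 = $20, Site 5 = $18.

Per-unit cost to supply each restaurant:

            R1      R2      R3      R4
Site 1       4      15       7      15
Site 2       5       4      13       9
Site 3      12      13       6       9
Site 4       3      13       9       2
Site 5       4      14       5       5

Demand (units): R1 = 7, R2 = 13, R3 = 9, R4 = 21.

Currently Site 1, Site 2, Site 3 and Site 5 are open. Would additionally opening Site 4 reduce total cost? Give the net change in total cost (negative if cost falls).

Current service cost with {Site 1, Site 2, Site 3, Site 5}: 230.
Adding Site 4: each restaurant re-picks its cheapest; new service cost 160, saving 70.
Extra fixed cost: 20. Net change = 20 − 70 = -50.
(Totals: 285 → 235.)

Yes — net change −50 (cost falls by 50).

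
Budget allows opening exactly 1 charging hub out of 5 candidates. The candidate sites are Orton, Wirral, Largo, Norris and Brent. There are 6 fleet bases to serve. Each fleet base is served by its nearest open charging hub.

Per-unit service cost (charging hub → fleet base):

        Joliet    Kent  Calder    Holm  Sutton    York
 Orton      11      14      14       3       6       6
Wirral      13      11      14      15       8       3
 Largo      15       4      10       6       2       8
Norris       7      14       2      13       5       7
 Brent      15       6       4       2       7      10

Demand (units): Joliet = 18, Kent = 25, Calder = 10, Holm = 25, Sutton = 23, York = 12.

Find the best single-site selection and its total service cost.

Choose Largo only; total service cost 762.

With exactly 1 open, each fleet base uses its cheapest among the chosen.
{Largo}: Joliet→Largo 15·18=270, Kent→Largo 4·25=100, Calder→Largo 10·10=100, Holm→Largo 6·25=150, Sutton→Largo 2·23=46, York→Largo 8·12=96. Service cost 762.
{Brent}: service cost 791
{Orton}: service cost 973
Among all 5 size-1 choices, {Largo} is lowest.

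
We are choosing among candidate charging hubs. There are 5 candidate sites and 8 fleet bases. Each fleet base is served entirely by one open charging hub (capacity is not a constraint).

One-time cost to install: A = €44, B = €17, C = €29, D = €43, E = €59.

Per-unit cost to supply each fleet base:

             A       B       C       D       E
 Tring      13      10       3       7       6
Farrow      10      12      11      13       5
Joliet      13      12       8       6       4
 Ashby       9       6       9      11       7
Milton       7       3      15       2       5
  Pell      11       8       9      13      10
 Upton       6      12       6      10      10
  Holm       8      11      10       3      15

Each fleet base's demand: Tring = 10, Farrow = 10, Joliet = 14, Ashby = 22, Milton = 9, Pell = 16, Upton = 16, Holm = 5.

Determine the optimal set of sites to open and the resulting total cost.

Open B, C, D and E; minimum total cost 673.

For any fixed open set, each fleet base goes to its cheapest open site; total = fixed + service.
{B, C, D, E}: Tring→C 3·10=30, Farrow→E 5·10=50, Joliet→E 4·14=56, Ashby→B 6·22=132, Milton→D 2·9=18, Pell→B 8·16=128, Upton→C 6·16=96, Holm→D 3·5=15. Service 525; fixed 148; total 673.
{B, C, E}: service 569 + fixed 105 = 674
{C, D, E}: Tring→C 3·10=30, Farrow→E 5·10=50, Joliet→E 4·14=56, Ashby→E 7·22=154, Milton→D 2·9=18, Pell→C 9·16=144, Upton→C 6·16=96, Holm→D 3·5=15. Service 563; fixed 131; total 694.
{A, B, C, D, E}: service 525 + fixed 192 = 717
No other subset beats 673.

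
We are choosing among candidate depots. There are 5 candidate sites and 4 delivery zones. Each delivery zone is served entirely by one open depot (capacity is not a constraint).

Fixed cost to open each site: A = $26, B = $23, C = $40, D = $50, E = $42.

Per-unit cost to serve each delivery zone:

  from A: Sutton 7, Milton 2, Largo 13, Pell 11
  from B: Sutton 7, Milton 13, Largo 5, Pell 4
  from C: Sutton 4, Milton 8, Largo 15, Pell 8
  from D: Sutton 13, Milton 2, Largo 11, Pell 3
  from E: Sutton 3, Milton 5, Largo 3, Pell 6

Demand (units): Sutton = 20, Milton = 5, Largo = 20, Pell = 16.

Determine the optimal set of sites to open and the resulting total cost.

For any fixed open set, each delivery zone goes to its cheapest open site; total = fixed + service.
{D, E}: Sutton→E 3·20=60, Milton→D 2·5=10, Largo→E 3·20=60, Pell→D 3·16=48. Service 178; fixed 92; total 270.
{B, E}: service 209 + fixed 65 = 274
{E}: service 241 + fixed 42 = 283
{A, B, C, D, E}: Sutton→E 3·20=60, Milton→A 2·5=10, Largo→E 3·20=60, Pell→D 3·16=48. Service 178; fixed 181; total 359.
No other subset beats 270.

Open D and E; minimum total cost 270.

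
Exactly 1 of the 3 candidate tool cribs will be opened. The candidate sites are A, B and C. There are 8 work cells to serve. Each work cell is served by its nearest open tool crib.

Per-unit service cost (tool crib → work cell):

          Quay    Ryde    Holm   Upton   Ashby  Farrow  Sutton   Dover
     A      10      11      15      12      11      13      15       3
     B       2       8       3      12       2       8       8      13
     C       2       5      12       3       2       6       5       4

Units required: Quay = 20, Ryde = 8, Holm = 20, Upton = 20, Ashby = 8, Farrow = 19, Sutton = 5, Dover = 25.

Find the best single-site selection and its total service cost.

Choose C only; total service cost 635.

With exactly 1 open, each work cell uses its cheapest among the chosen.
{C}: Quay→C 2·20=40, Ryde→C 5·8=40, Holm→C 12·20=240, Upton→C 3·20=60, Ashby→C 2·8=16, Farrow→C 6·19=114, Sutton→C 5·5=25, Dover→C 4·25=100. Service cost 635.
{B}: service cost 937
{A}: service cost 1313
Among all 3 size-1 choices, {C} is lowest.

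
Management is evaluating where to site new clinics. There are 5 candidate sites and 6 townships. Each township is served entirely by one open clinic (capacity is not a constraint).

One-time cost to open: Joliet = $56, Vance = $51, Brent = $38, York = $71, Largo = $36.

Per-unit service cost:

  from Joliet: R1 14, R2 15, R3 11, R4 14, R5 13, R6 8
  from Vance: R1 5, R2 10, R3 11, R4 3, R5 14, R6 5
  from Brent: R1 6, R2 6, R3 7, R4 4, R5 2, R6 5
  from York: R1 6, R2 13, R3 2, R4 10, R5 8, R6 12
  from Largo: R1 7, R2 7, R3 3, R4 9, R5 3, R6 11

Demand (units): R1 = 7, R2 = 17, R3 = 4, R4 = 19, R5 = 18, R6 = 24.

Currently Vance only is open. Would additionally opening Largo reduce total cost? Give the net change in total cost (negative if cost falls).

Current service cost with {Vance}: 678.
Adding Largo: each township re-picks its cheapest; new service cost 397, saving 281.
Extra fixed cost: 36. Net change = 36 − 281 = -245.
(Totals: 729 → 484.)

Yes — net change −245 (cost falls by 245).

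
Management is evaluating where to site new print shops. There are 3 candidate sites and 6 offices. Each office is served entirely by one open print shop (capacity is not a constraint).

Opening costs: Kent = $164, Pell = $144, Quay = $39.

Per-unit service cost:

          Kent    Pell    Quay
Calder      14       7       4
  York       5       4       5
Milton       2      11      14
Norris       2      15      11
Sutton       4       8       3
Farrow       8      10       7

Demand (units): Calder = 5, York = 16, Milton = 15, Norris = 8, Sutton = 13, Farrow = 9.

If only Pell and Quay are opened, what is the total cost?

Total cost: 622

Each office is assigned to its cheapest site among the open ones.
{Pell, Quay}: Calder→Quay 4·5=20, York→Pell 4·16=64, Milton→Pell 11·15=165, Norris→Quay 11·8=88, Sutton→Quay 3·13=39, Farrow→Quay 7·9=63. Service 439; fixed 183; total 622.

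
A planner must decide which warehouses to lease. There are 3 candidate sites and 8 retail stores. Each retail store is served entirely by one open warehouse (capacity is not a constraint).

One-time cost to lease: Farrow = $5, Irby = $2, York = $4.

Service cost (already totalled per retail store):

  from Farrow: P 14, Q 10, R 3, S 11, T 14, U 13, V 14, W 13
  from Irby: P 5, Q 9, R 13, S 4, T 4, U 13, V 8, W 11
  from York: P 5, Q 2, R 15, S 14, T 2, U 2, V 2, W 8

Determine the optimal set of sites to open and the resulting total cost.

Open Farrow, Irby and York; minimum total cost 39.

For any fixed open set, each retail store goes to its cheapest open site; total = fixed + service.
{Farrow, Irby, York}: P→Irby 5, Q→York 2, R→Farrow 3, S→Irby 4, T→York 2, U→York 2, V→York 2, W→York 8. Service 28; fixed 11; total 39.
{Farrow, York}: P→York 5, Q→York 2, R→Farrow 3, S→Farrow 11, T→York 2, U→York 2, V→York 2, W→York 8. Service 35; fixed 9; total 44.
{Irby, York}: service 38 + fixed 6 = 44
{Irby}: service 67 + fixed 2 = 69
No other subset beats 39.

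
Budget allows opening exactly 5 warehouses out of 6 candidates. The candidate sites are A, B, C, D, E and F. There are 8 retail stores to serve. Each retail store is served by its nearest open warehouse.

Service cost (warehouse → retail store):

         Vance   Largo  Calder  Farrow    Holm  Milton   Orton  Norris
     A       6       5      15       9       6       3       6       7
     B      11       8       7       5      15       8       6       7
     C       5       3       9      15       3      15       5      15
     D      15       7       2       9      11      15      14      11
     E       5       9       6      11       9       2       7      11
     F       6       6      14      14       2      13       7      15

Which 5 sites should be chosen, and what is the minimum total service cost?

With exactly 5 open, each retail store uses its cheapest among the chosen.
{B, C, D, E, F}: Vance→C 5, Largo→C 3, Calder→D 2, Farrow→B 5, Holm→F 2, Milton→E 2, Orton→C 5, Norris→B 7. Service cost 31.
{A, B, C, D, E}: service cost 32
{A, B, C, D, F}: service cost 32
Among all 6 size-5 choices, {B, C, D, E, F} is lowest.

Choose B, C, D, E and F; total service cost 31.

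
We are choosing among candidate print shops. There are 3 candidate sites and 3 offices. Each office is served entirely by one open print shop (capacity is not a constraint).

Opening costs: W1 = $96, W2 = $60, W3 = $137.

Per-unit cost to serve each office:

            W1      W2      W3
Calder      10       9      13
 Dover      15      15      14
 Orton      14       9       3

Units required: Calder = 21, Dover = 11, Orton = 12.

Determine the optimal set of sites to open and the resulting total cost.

Open W2 only; minimum total cost 522.

For any fixed open set, each office goes to its cheapest open site; total = fixed + service.
{W2}: Calder→W2 9·21=189, Dover→W2 15·11=165, Orton→W2 9·12=108. Service 462; fixed 60; total 522.
{W2, W3}: service 379 + fixed 197 = 576
{W3}: service 463 + fixed 137 = 600
{W1, W2, W3}: Calder→W2 9·21=189, Dover→W3 14·11=154, Orton→W3 3·12=36. Service 379; fixed 293; total 672.
(All 7 nonempty subsets were checked; W2 only is lowest.)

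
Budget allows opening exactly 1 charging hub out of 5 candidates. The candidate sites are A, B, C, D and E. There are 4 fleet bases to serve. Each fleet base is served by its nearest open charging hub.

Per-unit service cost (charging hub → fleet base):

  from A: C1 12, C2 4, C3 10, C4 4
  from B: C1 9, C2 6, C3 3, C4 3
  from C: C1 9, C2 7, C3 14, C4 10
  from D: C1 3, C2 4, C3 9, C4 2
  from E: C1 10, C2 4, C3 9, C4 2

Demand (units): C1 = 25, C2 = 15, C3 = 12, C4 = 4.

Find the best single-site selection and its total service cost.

With exactly 1 open, each fleet base uses its cheapest among the chosen.
{D}: C1→D 3·25=75, C2→D 4·15=60, C3→D 9·12=108, C4→D 2·4=8. Service cost 251.
{B}: service cost 363
{E}: service cost 426
Among all 5 size-1 choices, {D} is lowest.

Choose D only; total service cost 251.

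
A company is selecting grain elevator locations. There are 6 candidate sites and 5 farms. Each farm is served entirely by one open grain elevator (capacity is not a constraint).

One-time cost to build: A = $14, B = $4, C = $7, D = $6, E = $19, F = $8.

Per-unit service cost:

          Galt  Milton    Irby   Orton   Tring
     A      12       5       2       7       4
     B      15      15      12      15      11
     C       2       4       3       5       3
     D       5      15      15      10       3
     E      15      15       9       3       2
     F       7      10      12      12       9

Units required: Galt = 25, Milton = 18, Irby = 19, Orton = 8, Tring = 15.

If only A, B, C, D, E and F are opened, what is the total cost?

Total cost: 272

Each farm is assigned to its cheapest site among the open ones.
{A, B, C, D, E, F}: Galt→C 2·25=50, Milton→C 4·18=72, Irby→A 2·19=38, Orton→E 3·8=24, Tring→E 2·15=30. Service 214; fixed 58; total 272.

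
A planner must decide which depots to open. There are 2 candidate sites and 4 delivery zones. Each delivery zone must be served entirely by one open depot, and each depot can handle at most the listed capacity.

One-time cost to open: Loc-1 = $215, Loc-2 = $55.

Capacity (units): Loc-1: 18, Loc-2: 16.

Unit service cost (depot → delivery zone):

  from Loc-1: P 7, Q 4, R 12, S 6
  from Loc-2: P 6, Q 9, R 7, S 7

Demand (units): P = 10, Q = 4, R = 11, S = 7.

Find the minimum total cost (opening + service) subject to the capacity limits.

Open {Loc-1, Loc-2}: P→Loc-1 7·10=70, Q→Loc-2 9·4=36, R→Loc-2 7·11=77, S→Loc-1 6·7=42.
Loads: Loc-1 carries 17/18, Loc-2 carries 15/16. Service 225; fixed 270; total 495.
Next best feasible plan costs 540.

Minimum total cost: 495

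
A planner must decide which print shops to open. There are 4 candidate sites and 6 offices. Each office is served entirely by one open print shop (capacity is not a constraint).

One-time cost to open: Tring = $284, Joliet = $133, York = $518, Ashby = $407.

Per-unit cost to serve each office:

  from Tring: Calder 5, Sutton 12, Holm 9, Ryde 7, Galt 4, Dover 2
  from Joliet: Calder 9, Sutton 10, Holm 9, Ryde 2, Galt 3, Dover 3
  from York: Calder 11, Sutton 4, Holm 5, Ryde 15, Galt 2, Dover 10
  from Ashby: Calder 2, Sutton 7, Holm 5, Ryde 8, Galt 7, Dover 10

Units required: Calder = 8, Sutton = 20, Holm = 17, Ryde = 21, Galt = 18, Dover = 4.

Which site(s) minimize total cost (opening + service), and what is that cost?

For any fixed open set, each office goes to its cheapest open site; total = fixed + service.
{Joliet}: Calder→Joliet 9·8=72, Sutton→Joliet 10·20=200, Holm→Joliet 9·17=153, Ryde→Joliet 2·21=42, Galt→Joliet 3·18=54, Dover→Joliet 3·4=12. Service 533; fixed 133; total 666.
{Joliet, Ashby}: service 349 + fixed 540 = 889
{Tring, Joliet}: service 497 + fixed 417 = 914
{Tring, Joliet, York, Ashby}: service 267 + fixed 1342 = 1609
(All 15 nonempty subsets were checked; Joliet only is lowest.)

Open Joliet only; minimum total cost 666.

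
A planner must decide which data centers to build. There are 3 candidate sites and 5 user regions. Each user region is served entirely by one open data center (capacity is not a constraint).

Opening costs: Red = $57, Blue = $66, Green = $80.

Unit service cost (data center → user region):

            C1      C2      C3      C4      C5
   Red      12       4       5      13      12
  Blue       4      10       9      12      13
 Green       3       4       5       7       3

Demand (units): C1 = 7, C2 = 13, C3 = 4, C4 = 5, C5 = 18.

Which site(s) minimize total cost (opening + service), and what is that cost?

Open Green only; minimum total cost 262.

For any fixed open set, each user region goes to its cheapest open site; total = fixed + service.
{Green}: C1→Green 3·7=21, C2→Green 4·13=52, C3→Green 5·4=20, C4→Green 7·5=35, C5→Green 3·18=54. Service 182; fixed 80; total 262.
{Red, Green}: C1→Green 3·7=21, C2→Red 4·13=52, C3→Red 5·4=20, C4→Green 7·5=35, C5→Green 3·18=54. Service 182; fixed 137; total 319.
{Blue, Green}: service 182 + fixed 146 = 328
{Red, Blue, Green}: service 182 + fixed 203 = 385
No other subset beats 262.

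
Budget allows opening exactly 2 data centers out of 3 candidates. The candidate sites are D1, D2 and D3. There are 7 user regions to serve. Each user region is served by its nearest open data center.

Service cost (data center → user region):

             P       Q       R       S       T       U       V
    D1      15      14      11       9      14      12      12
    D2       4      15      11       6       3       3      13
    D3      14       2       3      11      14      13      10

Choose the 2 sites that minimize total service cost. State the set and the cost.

Choose D2 and D3; total service cost 31.

With exactly 2 open, each user region uses its cheapest among the chosen.
{D2, D3}: P→D2 4, Q→D3 2, R→D3 3, S→D2 6, T→D2 3, U→D2 3, V→D3 10. Service cost 31.
{D1, D2}: service cost 53
{D1, D3}: service cost 64
Among all 3 size-2 choices, {D2, D3} is lowest.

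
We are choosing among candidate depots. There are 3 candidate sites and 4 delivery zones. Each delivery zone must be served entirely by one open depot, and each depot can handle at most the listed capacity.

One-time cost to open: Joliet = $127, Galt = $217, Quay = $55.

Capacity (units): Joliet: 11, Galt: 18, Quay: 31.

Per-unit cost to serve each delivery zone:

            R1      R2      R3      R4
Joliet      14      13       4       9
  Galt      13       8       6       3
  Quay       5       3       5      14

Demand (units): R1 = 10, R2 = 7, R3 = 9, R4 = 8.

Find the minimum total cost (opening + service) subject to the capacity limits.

Open {Joliet, Quay}: R1→Quay 5·10=50, R2→Quay 3·7=21, R3→Quay 5·9=45, R4→Joliet 9·8=72.
Loads: Joliet carries 8/11, Quay carries 26/31. Service 188; fixed 182; total 370.
Next best feasible plan costs 401.

Minimum total cost: 370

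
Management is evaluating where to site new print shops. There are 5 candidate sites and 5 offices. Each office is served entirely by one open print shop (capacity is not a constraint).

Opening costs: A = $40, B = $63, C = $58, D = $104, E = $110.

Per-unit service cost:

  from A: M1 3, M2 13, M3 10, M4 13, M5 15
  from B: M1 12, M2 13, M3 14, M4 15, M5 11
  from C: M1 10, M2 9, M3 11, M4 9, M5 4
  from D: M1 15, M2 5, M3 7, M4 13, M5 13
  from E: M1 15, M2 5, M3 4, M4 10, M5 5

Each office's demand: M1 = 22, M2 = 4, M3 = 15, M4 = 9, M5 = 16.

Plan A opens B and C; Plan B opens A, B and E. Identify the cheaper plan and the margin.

Plan A: {B, C}: M1→C 10·22=220, M2→C 9·4=36, M3→C 11·15=165, M4→C 9·9=81, M5→C 4·16=64. Service 566; fixed 121; total 687.
Plan B: {A, B, E}: M1→A 3·22=66, M2→E 5·4=20, M3→E 4·15=60, M4→E 10·9=90, M5→E 5·16=80. Service 316; fixed 213; total 529.
Difference: |687 − 529| = 158.

Plan B is cheaper by 158.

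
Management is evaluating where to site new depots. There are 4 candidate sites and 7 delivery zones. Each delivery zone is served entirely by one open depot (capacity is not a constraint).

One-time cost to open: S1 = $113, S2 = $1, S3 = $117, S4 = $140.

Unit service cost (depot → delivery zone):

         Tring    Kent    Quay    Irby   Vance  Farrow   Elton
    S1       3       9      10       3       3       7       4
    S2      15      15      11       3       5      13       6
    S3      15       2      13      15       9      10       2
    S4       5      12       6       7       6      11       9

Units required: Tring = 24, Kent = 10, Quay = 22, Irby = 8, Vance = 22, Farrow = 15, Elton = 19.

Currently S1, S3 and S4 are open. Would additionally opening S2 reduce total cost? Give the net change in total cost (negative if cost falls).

No — net change +1 (cost rises by 1).

Current service cost with {S1, S3, S4}: 457.
Adding S2: each delivery zone re-picks its cheapest; new service cost 457, saving 0.
Extra fixed cost: 1. Net change = 1 − 0 = 1.
(Totals: 827 → 828.)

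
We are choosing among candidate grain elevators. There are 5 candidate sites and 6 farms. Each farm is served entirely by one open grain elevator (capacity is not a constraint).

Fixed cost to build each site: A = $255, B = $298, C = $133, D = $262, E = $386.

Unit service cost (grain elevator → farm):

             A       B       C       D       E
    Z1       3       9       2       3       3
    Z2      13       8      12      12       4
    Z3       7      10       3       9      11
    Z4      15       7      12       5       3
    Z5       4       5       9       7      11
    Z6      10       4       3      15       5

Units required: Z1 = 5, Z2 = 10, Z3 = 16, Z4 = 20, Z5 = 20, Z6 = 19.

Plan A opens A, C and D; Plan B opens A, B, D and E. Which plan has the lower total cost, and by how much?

Plan A is cheaper by 519.

Plan A: {A, C, D}: Z1→C 2·5=10, Z2→C 12·10=120, Z3→C 3·16=48, Z4→D 5·20=100, Z5→A 4·20=80, Z6→C 3·19=57. Service 415; fixed 650; total 1065.
Plan B: {A, B, D, E}: Z1→A 3·5=15, Z2→E 4·10=40, Z3→A 7·16=112, Z4→E 3·20=60, Z5→A 4·20=80, Z6→B 4·19=76. Service 383; fixed 1201; total 1584.
Difference: |1065 − 1584| = 519.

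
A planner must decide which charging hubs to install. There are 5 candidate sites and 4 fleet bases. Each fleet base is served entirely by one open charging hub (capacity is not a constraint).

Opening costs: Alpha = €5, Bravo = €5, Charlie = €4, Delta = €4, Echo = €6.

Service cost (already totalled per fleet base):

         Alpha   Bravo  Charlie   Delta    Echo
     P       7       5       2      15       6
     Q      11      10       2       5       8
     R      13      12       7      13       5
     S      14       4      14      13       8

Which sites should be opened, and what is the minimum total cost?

For any fixed open set, each fleet base goes to its cheapest open site; total = fixed + service.
{Bravo, Charlie}: P→Charlie 2, Q→Charlie 2, R→Charlie 7, S→Bravo 4. Service 15; fixed 9; total 24.
{Charlie, Echo}: service 17 + fixed 10 = 27
{Bravo, Charlie, Delta}: service 15 + fixed 13 = 28
{Alpha, Bravo, Charlie, Delta, Echo}: service 13 + fixed 24 = 37
No other subset beats 24.

Open Bravo and Charlie; minimum total cost 24.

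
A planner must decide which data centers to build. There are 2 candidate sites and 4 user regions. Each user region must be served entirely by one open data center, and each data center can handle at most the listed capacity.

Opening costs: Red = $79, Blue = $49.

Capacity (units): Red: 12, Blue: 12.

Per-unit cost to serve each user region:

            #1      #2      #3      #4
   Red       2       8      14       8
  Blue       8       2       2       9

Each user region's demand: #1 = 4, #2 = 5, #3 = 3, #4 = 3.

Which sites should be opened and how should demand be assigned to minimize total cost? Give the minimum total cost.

Open {Red, Blue}: #1→Red 2·4=8, #2→Blue 2·5=10, #3→Blue 2·3=6, #4→Red 8·3=24.
Loads: Red carries 7/12, Blue carries 8/12. Service 48; fixed 128; total 176.
Next best feasible plan costs 179.

Minimum total cost: 176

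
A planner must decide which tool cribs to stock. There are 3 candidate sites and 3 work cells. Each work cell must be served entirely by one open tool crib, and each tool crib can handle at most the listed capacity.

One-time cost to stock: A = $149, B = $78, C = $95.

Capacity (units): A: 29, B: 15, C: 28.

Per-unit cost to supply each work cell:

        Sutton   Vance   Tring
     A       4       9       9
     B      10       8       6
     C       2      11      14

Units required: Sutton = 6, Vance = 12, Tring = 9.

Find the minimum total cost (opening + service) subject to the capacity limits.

Minimum total cost: 362

Open {A}: Sutton→A 4·6=24, Vance→A 9·12=108, Tring→A 9·9=81.
Loads: A carries 27/29. Service 213; fixed 149; total 362.
Next best feasible plan costs 365.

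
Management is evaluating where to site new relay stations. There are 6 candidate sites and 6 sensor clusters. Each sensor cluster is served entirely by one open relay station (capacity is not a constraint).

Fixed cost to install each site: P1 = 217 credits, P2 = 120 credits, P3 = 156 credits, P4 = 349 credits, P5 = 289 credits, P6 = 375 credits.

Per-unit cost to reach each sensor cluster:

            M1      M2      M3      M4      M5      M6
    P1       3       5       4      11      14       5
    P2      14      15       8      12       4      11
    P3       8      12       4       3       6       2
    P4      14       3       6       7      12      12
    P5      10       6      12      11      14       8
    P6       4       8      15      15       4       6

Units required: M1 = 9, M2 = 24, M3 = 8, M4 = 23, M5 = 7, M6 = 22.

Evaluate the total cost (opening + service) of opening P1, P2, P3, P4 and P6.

Total cost: 1489

Each sensor cluster is assigned to its cheapest site among the open ones.
{P1, P2, P3, P4, P6}: M1→P1 3·9=27, M2→P4 3·24=72, M3→P1 4·8=32, M4→P3 3·23=69, M5→P2 4·7=28, M6→P3 2·22=44. Service 272; fixed 1217; total 1489.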